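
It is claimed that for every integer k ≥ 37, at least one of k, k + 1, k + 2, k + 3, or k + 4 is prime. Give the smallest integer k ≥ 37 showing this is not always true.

k = 48

A counterexample is any integer k ≥ 37 such that k, k + 1, k + 2, k + 3, k + 4 are all composite; we check each in order.
For k = 37, 38, 39, 40, …, 45, 46, 47 the conclusion holds.
k = 48: 48 = 2 × 24; 49 = 7 × 7; 50 = 2 × 25; 51 = 3 × 17; 52 = 2 × 26 — all composite.
Thus k = 48 disproves the claim, and no smaller k works.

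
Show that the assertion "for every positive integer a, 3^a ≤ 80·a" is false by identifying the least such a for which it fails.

A counterexample is any positive integer a such that 3^a > 80·a; we check each in order.
The first 5 eligible values, up to a = 5, all satisfy the conclusion.
a = 6: 3^a = 729 and 80·a = 480, so 729 > 480.
Hence a = 6 is a counterexample.

a = 6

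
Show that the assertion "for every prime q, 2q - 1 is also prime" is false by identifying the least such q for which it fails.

A counterexample is any prime q such that 2q - 1 is not prime; we check each in order.
For q = 2, 3 the conclusion holds.
q = 5: 2q - 1 = 9 = 3 × 3, not prime.

q = 5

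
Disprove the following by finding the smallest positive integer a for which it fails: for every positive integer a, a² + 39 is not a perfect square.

Check each positive integer a in order until a² + 39 is a perfect square.
For a = 1, 2, 3, 4 the conclusion holds.
a = 5: 5² + 39 = 64 = 8², a perfect square.

a = 5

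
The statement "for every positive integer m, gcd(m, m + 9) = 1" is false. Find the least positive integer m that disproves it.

For m = 1, 2 the conclusion holds.
m = 3: gcd(3, 12) = 3.

m = 3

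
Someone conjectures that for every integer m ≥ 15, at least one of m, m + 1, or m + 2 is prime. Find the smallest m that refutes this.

m = 20

Check each integer m ≥ 15 in order until m, m + 1, m + 2 are all composite.
For m = 15, 16, 17, 18, 19 the conclusion holds.
m = 20: 20 = 2 × 10; 21 = 3 × 7; 22 = 2 × 11 — all composite.
So m = 20 is the smallest counterexample.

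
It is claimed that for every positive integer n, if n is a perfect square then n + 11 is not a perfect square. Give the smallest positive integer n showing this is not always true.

For n = 1, 4, 9, 16 the conclusion holds.
n = 25: 25 = 5² and 25 + 11 = 36 = 6².

n = 25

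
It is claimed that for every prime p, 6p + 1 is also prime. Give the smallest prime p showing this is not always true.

p = 19

The first 7 eligible values, up to p = 17, all satisfy the conclusion.
p = 19: 6p + 1 = 115 = 5 × 23, not prime.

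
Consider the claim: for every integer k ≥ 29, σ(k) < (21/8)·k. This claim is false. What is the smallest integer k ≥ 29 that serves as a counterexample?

k = 60

We need the least integer k ≥ 29 for which the claim fails.
For k = 29, 30, 31, 32, …, 57, 58, 59 the conclusion holds.
k = 60: σ(60) = 168; 168 ≥ 315/2.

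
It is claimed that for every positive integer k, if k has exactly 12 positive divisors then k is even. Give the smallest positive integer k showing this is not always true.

k = 315

The first 24 eligible values, up to k = 308, all satisfy the conclusion.
k = 315: divisors of 315: 12 divisors; 315 is odd.
Thus k = 315 disproves the claim, and no smaller k works.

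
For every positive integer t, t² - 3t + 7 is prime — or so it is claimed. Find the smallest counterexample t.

A counterexample is any positive integer t such that t² - 3t + 7 is not prime; we check each in order.
t = 1: t² - 3t + 7 = 5, prime.
t = 2: t² - 3t + 7 = 5, prime.
t = 3: t² - 3t + 7 = 7, prime.
t = 4: t² - 3t + 7 = 11, prime.
t = 5: t² - 3t + 7 = 17, prime.
t = 6: t² - 3t + 7 = 25 = 5 × 5, composite.

t = 6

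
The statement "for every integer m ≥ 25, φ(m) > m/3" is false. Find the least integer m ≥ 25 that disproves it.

A counterexample is any integer m ≥ 25 such that the claim fails; we check each in order.
The first 5 eligible values, up to m = 29, all satisfy the conclusion.
m = 30: φ(30) = 8 and 30/3 = 10, so φ(30) ≤ 30/3.

m = 30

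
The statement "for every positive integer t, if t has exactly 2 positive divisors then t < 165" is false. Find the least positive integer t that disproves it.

t = 167

Check each positive integer t in order until t has exactly 2 positive divisors but the claim fails.
The first 38 eligible values, up to t = 163, all satisfy the conclusion.
t = 167: τ(167) = 2; 167 ≥ 165.
Thus t = 167 disproves the claim, and no smaller t works.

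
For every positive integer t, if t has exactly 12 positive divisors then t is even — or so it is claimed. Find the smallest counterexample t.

t = 315

A counterexample is any positive integer t such that t has exactly 12 positive divisors but t is odd; we check each in order.
For t = 60, 72, 84, 90, …, 294, 306, 308 the conclusion holds.
t = 315: divisors of 315: 12 divisors; 315 is odd.
Hence t = 315 is a counterexample.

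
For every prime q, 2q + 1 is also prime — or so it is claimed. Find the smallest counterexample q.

A counterexample is any prime q such that 2q + 1 is not prime; we check each in order.
For q = 2, 3, 5 the conclusion holds.
q = 7: 2q + 1 = 15 = 3 × 5, not prime.

q = 7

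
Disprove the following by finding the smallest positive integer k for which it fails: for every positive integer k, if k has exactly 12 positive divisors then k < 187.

For k = 60, 72, 84, 90, …, 150, 156, 160 the conclusion holds.
k = 198: τ(198) = 12; 198 ≥ 187.

k = 198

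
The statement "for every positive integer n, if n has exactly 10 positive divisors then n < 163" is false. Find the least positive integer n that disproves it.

n = 176

Check each positive integer n in order until n has exactly 10 positive divisors but the claim fails.
n = 48: τ(48) = 10; 48 < 163.
n = 80: τ(80) = 10; 80 < 163.
n = 112: τ(112) = 10; 112 < 163.
n = 162: τ(162) = 10; 162 < 163.
n = 176: τ(176) = 10; 176 ≥ 163.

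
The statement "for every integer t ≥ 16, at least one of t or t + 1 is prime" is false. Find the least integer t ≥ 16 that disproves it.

A counterexample is any integer t ≥ 16 such that t, t + 1 are both composite; we check each in order.
For t = 16, 17, 18, 19 the conclusion holds.
t = 20: 20 = 2 × 10; 21 = 3 × 7 — both composite.

t = 20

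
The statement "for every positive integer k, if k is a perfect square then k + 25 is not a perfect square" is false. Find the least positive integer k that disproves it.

k = 144

A counterexample is any positive integer k such that k is a perfect square but k + 25 is a perfect square; we check each in order.
For k = 1, 4, 9, 16, …, 81, 100, 121 the conclusion holds.
k = 144: 144 = 12² and 144 + 25 = 169 = 13².
Hence k = 144 is a counterexample.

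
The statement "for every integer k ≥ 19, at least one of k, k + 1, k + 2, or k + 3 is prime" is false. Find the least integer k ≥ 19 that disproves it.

k = 24

We need the least integer k ≥ 19 for which k, k + 1, k + 2, k + 3 are all composite.
For k = 19, 20, 21, 22, 23 the conclusion holds.
k = 24: 24 = 2 × 12; 25 = 5 × 5; 26 = 2 × 13; 27 = 3 × 9 — all composite.
So k = 24 is the smallest counterexample.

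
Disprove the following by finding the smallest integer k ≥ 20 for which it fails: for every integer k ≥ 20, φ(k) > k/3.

We need the least integer k ≥ 20 for which the claim fails.
The first 4 eligible values, up to k = 23, all satisfy the conclusion.
k = 24: φ(24) = 8 and 24/3 = 8, so φ(24) ≤ 24/3.

k = 24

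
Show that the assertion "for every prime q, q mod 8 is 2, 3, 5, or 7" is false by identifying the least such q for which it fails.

q = 17

Check each prime q in order until the claim fails.
The first 6 eligible values, up to q = 13, all satisfy the conclusion.
q = 17: 17 mod 8 = 1 — not in {2, 3, 5, 7}.
So q = 17 is the smallest counterexample.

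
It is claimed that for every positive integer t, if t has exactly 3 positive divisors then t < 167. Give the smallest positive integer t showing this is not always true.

A counterexample is any positive integer t such that t has exactly 3 positive divisors but the claim fails; we check each in order.
For t = 4, 9, 25, 49, 121 the conclusion holds.
t = 169: τ(169) = 3; 169 ≥ 167.
Hence t = 169 is a counterexample.

t = 169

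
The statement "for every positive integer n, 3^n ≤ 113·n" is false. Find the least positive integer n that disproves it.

n = 6

Check each positive integer n in order until 3^n > 113·n.
The first 5 eligible values, up to n = 5, all satisfy the conclusion.
n = 6: 3^n = 729 and 113·n = 678, so 729 > 678.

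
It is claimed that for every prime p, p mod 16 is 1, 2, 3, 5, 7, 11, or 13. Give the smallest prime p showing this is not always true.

p = 31

A counterexample is any prime p such that the claim fails; we check each in order.
The first 10 eligible values, up to p = 29, all satisfy the conclusion.
p = 31: 31 mod 16 = 15 — not in {1, 2, 3, 5, 7, 11, 13}.
Hence p = 31 is a counterexample.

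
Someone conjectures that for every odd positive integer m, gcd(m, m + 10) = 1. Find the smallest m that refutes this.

m = 1: gcd(1, 11) = 1.
m = 3: gcd(3, 13) = 1.
m = 5: gcd(5, 15) = 5.

m = 5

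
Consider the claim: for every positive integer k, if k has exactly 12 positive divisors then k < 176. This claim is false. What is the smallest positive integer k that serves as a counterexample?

k = 198

A counterexample is any positive integer k such that k has exactly 12 positive divisors but the claim fails; we check each in order.
For k = 60, 72, 84, 90, …, 150, 156, 160 the conclusion holds.
k = 198: τ(198) = 12; 198 ≥ 176.
Hence k = 198 is a counterexample.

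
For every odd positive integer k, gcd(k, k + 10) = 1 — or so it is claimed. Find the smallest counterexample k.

k = 5

k = 1: gcd(1, 11) = 1.
k = 3: gcd(3, 13) = 1.
k = 5: gcd(5, 15) = 5.
So k = 5 is the smallest counterexample.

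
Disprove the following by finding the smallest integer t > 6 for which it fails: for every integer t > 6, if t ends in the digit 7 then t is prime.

A counterexample is any integer t > 6 such that t ends in the digit 7 but t is not prime; we check each in order.
For t = 7, 17 the conclusion holds.
t = 27: 27 ends in 7; 27 = 3 × 9, composite.
Hence t = 27 is a counterexample.

t = 27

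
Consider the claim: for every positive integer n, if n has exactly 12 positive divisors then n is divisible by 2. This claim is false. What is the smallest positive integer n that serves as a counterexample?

n = 315

We need the least positive integer n for which n has exactly 12 positive divisors but n is not divisible by 2.
For n = 60, 72, 84, 90, …, 294, 306, 308 the conclusion holds.
n = 315: τ(315) = 12; 315 mod 2 = 1.
Thus n = 315 disproves the claim, and no smaller n works.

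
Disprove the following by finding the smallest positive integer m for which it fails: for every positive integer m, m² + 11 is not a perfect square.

m = 1: 1² + 11 = 12, not a perfect square.
m = 2: 2² + 11 = 15, not a perfect square.
m = 3: 3² + 11 = 20, not a perfect square.
m = 4: 4² + 11 = 27, not a perfect square.
m = 5: 5² + 11 = 36 = 6², a perfect square.
Hence m = 5 is a counterexample.

m = 5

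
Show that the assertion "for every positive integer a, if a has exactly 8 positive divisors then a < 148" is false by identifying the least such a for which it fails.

a = 152

We need the least positive integer a for which a has exactly 8 positive divisors but the claim fails.
For a = 24, 30, 40, 42, …, 135, 136, 138 the conclusion holds.
a = 152: τ(152) = 8; 152 ≥ 148.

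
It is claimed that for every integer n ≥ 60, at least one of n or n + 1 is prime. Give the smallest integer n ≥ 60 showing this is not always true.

n = 62

Check each integer n ≥ 60 in order until n, n + 1 are both composite.
For n = 60, 61 the conclusion holds.
n = 62: 62 = 2 × 31; 63 = 3 × 21 — both composite.
Hence n = 62 is a counterexample.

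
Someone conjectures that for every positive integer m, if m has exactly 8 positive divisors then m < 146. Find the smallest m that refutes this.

For m = 24, 30, 40, 42, …, 135, 136, 138 the conclusion holds.
m = 152: τ(152) = 8; 152 ≥ 146.

m = 152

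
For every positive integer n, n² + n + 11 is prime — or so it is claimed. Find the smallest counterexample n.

n = 10

We need the least positive integer n for which n² + n + 11 is not prime.
The first 9 eligible values, up to n = 9, all satisfy the conclusion.
n = 10: n² + n + 11 = 121 = 11 × 11, composite.
So n = 10 is the smallest counterexample.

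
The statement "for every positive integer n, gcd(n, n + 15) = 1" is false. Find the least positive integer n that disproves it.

n = 3

A counterexample is any positive integer n such that gcd(n, n + 15) > 1; we check each in order.
n = 1: gcd(1, 16) = 1.
n = 2: gcd(2, 17) = 1.
n = 3: gcd(3, 18) = 3.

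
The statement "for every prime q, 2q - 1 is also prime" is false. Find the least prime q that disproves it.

Check each prime q in order until 2q - 1 is not prime.
For q = 2, 3 the conclusion holds.
q = 5: 2q - 1 = 9 = 3 × 3, not prime.

q = 5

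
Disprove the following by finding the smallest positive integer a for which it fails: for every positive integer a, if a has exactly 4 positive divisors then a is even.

a = 6: divisors of 6: 1, 2, 3, 6; 6 is even.
a = 8: divisors of 8: 1, 2, 4, 8; 8 is even.
a = 10: divisors of 10: 1, 2, 5, 10; 10 is even.
a = 14: divisors of 14: 1, 2, 7, 14; 14 is even.
a = 15: divisors of 15: 1, 3, 5, 15; 15 is odd.

a = 15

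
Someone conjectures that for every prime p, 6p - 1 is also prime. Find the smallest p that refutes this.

p = 11

We need the least prime p for which 6p - 1 is not prime.
p = 2: 6p - 1 = 11, prime.
p = 3: 6p - 1 = 17, prime.
p = 5: 6p - 1 = 29, prime.
p = 7: 6p - 1 = 41, prime.
p = 11: 6p - 1 = 65 = 5 × 13, not prime.
So p = 11 is the smallest counterexample.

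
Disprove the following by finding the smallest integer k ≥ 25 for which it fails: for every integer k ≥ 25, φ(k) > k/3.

k = 30

A counterexample is any integer k ≥ 25 such that the claim fails; we check each in order.
k = 25: φ(25) = 20 and 25/3 = 25/3, so φ(25) > 25/3.
k = 26: φ(26) = 12 and 26/3 = 26/3, so φ(26) > 26/3.
k = 27: φ(27) = 18 and 27/3 = 9, so φ(27) > 27/3.
k = 28: φ(28) = 12 and 28/3 = 28/3, so φ(28) > 28/3.
k = 29: φ(29) = 28 and 29/3 = 29/3, so φ(29) > 29/3.
k = 30: φ(30) = 8 and 30/3 = 10, so φ(30) ≤ 30/3.
Thus k = 30 disproves the claim, and no smaller k works.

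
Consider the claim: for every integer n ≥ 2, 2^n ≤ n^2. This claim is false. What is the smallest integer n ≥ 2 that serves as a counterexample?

We need the least integer n ≥ 2 for which 2^n > n^2.
For n = 2, 3, 4 the conclusion holds.
n = 5: 2^n = 32 and n^2 = 25, so 32 > 25.
Hence n = 5 is a counterexample.

n = 5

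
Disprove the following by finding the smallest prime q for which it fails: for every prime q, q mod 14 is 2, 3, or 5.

A counterexample is any prime q such that the claim fails; we check each in order.
For q = 2, 3, 5 the conclusion holds.
q = 7: 7 mod 14 = 7 — not in {2, 3, 5}.

q = 7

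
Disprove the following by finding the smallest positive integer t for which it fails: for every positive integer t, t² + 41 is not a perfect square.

t = 20

For t = 1, 2, 3, 4, …, 17, 18, 19 the conclusion holds.
t = 20: 20² + 41 = 441 = 21², a perfect square.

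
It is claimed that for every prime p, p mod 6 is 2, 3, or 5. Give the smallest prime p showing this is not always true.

A counterexample is any prime p such that the claim fails; we check each in order.
For p = 2, 3, 5 the conclusion holds.
p = 7: 7 mod 6 = 1 — not in {2, 3, 5}.

p = 7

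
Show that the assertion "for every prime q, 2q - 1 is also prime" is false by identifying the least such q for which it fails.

q = 5

Check each prime q in order until 2q - 1 is not prime.
q = 2: 2q - 1 = 3, prime.
q = 3: 2q - 1 = 5, prime.
q = 5: 2q - 1 = 9 = 3 × 3, not prime.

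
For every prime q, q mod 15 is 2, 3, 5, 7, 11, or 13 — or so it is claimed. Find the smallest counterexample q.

q = 19

The first 7 eligible values, up to q = 17, all satisfy the conclusion.
q = 19: 19 mod 15 = 4 — not in {2, 3, 5, 7, 11, 13}.
Thus q = 19 disproves the claim, and no smaller q works.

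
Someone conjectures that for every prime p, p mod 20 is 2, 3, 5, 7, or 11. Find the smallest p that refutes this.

Check each prime p in order until the claim fails.
The first 5 eligible values, up to p = 11, all satisfy the conclusion.
p = 13: 13 mod 20 = 13 — not in {2, 3, 5, 7, 11}.
Hence p = 13 is a counterexample.

p = 13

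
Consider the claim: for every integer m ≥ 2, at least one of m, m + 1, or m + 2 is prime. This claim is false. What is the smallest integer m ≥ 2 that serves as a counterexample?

m = 8

m = 2: 2 is prime.
m = 3: 3 is prime.
m = 4: 5 is prime.
m = 5: 5 is prime.
m = 6: 7 is prime.
m = 7: 7 is prime.
m = 8: 8 = 2 × 4; 9 = 3 × 3; 10 = 2 × 5 — all composite.
Hence m = 8 is a counterexample.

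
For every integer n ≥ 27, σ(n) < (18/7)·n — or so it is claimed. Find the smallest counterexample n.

For n = 27, 28, 29, 30, …, 45, 46, 47 the conclusion holds.
n = 48: σ(48) = 124; 124 ≥ 864/7.
Thus n = 48 disproves the claim, and no smaller n works.

n = 48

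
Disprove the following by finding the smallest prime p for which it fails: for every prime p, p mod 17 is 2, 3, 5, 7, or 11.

p = 13

A counterexample is any prime p such that the claim fails; we check each in order.
The first 5 eligible values, up to p = 11, all satisfy the conclusion.
p = 13: 13 mod 17 = 13 — not in {2, 3, 5, 7, 11}.
Hence p = 13 is a counterexample.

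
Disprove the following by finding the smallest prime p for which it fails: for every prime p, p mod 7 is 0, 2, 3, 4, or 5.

p = 2: 2 mod 7 = 2.
p = 3: 3 mod 7 = 3.
p = 5: 5 mod 7 = 5.
p = 7: 7 mod 7 = 0.
p = 11: 11 mod 7 = 4.
p = 13: 13 mod 7 = 6 — not in {0, 2, 3, 4, 5}.
Hence p = 13 is a counterexample.

p = 13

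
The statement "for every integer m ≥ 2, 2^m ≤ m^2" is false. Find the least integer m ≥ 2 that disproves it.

m = 5

We need the least integer m ≥ 2 for which 2^m > m^2.
m = 2: 2^m = 4 and m^2 = 4, so 4 ≤ 4.
m = 3: 2^m = 8 and m^2 = 9, so 8 ≤ 9.
m = 4: 2^m = 16 and m^2 = 16, so 16 ≤ 16.
m = 5: 2^m = 32 and m^2 = 25, so 32 > 25.
Thus m = 5 disproves the claim, and no smaller m works.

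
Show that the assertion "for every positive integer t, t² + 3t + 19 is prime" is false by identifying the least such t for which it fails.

For t = 1, 2, 3, 4, …, 12, 13, 14 the conclusion holds.
t = 15: t² + 3t + 19 = 289 = 17 × 17, composite.
Hence t = 15 is a counterexample.

t = 15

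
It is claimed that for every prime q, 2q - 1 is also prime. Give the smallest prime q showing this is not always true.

q = 5

q = 2: 2q - 1 = 3, prime.
q = 3: 2q - 1 = 5, prime.
q = 5: 2q - 1 = 9 = 3 × 3, not prime.
So q = 5 is the smallest counterexample.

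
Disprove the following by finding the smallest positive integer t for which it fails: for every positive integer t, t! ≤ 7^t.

We need the least positive integer t for which t! > 7^t.
For t = 1, 2, 3, 4, …, 14, 15, 16 the conclusion holds.
t = 17: t! = 355687428096000 and 7^t = 232630513987207, so 355687428096000 > 232630513987207.
Hence t = 17 is a counterexample.

t = 17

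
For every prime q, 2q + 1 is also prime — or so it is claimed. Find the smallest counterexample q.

Check each prime q in order until 2q + 1 is not prime.
For q = 2, 3, 5 the conclusion holds.
q = 7: 2q + 1 = 15 = 3 × 5, not prime.
So q = 7 is the smallest counterexample.

q = 7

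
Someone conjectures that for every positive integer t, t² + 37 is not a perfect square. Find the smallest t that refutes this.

t = 18

We need the least positive integer t for which t² + 37 is a perfect square.
For t = 1, 2, 3, 4, …, 15, 16, 17 the conclusion holds.
t = 18: 18² + 37 = 361 = 19², a perfect square.
So t = 18 is the smallest counterexample.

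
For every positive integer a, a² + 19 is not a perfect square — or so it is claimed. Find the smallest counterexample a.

a = 9

A counterexample is any positive integer a such that a² + 19 is a perfect square; we check each in order.
For a = 1, 2, 3, 4, 5, 6, 7, 8 the conclusion holds.
a = 9: 9² + 19 = 100 = 10², a perfect square.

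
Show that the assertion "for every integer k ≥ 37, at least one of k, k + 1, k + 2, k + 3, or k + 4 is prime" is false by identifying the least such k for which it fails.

Check each integer k ≥ 37 in order until k, k + 1, k + 2, k + 3, k + 4 are all composite.
The first 11 eligible values, up to k = 47, all satisfy the conclusion.
k = 48: 48 = 2 × 24; 49 = 7 × 7; 50 = 2 × 25; 51 = 3 × 17; 52 = 2 × 26 — all composite.

k = 48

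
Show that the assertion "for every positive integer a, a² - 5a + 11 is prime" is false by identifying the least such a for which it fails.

a = 1: a² - 5a + 11 = 7, prime.
a = 2: a² - 5a + 11 = 5, prime.
a = 3: a² - 5a + 11 = 5, prime.
a = 4: a² - 5a + 11 = 7, prime.
a = 5: a² - 5a + 11 = 11, prime.
a = 6: a² - 5a + 11 = 17, prime.
a = 7: a² - 5a + 11 = 25 = 5 × 5, composite.

a = 7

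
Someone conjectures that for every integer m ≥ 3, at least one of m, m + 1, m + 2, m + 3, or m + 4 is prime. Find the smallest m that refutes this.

We need the least integer m ≥ 3 for which m, m + 1, m + 2, m + 3, m + 4 are all composite.
For m = 3, 4, 5, 6, …, 21, 22, 23 the conclusion holds.
m = 24: 24 = 2 × 12; 25 = 5 × 5; 26 = 2 × 13; 27 = 3 × 9; 28 = 2 × 14 — all composite.

m = 24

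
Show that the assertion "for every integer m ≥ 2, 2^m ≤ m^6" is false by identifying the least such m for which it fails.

For m = 2, 3, 4, 5, …, 27, 28, 29 the conclusion holds.
m = 30: 2^m = 1073741824 and m^6 = 729000000, so 1073741824 > 729000000.

m = 30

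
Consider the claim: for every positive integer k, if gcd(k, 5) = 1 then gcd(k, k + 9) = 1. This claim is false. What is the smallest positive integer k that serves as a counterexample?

We need the least positive integer k for which gcd(k, 5) = 1 but gcd(k, k + 9) > 1.
k = 1: gcd(1, 10) = 1.
k = 2: gcd(2, 11) = 1.
k = 3: gcd(3, 12) = 3.
So k = 3 is the smallest counterexample.

k = 3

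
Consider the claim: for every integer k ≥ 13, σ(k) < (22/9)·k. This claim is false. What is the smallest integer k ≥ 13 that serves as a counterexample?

k = 24

A counterexample is any integer k ≥ 13 such that the claim fails; we check each in order.
For k = 13, 14, 15, 16, …, 21, 22, 23 the conclusion holds.
k = 24: σ(24) = 60; 60 ≥ 176/3.
So k = 24 is the smallest counterexample.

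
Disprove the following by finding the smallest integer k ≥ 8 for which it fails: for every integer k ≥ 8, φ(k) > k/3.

k = 12

A counterexample is any integer k ≥ 8 such that the claim fails; we check each in order.
For k = 8, 9, 10, 11 the conclusion holds.
k = 12: φ(12) = 4 and 12/3 = 4, so φ(12) ≤ 12/3.
Hence k = 12 is a counterexample.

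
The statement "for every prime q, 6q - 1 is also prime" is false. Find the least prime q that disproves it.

A counterexample is any prime q such that 6q - 1 is not prime; we check each in order.
For q = 2, 3, 5, 7 the conclusion holds.
q = 11: 6q - 1 = 65 = 5 × 13, not prime.

q = 11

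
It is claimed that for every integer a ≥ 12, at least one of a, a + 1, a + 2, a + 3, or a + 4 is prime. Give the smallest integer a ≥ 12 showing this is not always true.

For a = 12, 13, 14, 15, …, 21, 22, 23 the conclusion holds.
a = 24: 24 = 2 × 12; 25 = 5 × 5; 26 = 2 × 13; 27 = 3 × 9; 28 = 2 × 14 — all composite.

a = 24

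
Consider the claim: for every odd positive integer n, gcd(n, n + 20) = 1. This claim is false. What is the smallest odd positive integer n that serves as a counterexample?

n = 5

Check each odd positive integer n in order until gcd(n, n + 20) > 1.
For n = 1, 3 the conclusion holds.
n = 5: gcd(5, 25) = 5.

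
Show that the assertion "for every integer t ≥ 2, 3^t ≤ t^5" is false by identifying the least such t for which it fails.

t = 11

We need the least integer t ≥ 2 for which 3^t > t^5.
For t = 2, 3, 4, 5, 6, 7, 8, 9, 10 the conclusion holds.
t = 11: 3^t = 177147 and t^5 = 161051, so 177147 > 161051.
Thus t = 11 disproves the claim, and no smaller t works.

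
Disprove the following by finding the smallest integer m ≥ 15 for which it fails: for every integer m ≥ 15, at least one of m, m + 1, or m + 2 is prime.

m = 20

We need the least integer m ≥ 15 for which m, m + 1, m + 2 are all composite.
The first 5 eligible values, up to m = 19, all satisfy the conclusion.
m = 20: 20 = 2 × 10; 21 = 3 × 7; 22 = 2 × 11 — all composite.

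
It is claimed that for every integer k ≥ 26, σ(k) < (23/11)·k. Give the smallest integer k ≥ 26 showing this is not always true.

For k = 26, 27, 28, 29 the conclusion holds.
k = 30: σ(30) = 72; 72 ≥ 690/11.
Hence k = 30 is a counterexample.

k = 30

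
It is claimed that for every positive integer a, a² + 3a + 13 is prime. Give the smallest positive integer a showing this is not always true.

a = 9

A counterexample is any positive integer a such that a² + 3a + 13 is not prime; we check each in order.
a = 1: a² + 3a + 13 = 17, prime.
a = 2: a² + 3a + 13 = 23, prime.
a = 3: a² + 3a + 13 = 31, prime.
a = 4: a² + 3a + 13 = 41, prime.
a = 5: a² + 3a + 13 = 53, prime.
a = 6: a² + 3a + 13 = 67, prime.
a = 7: a² + 3a + 13 = 83, prime.
a = 8: a² + 3a + 13 = 101, prime.
a = 9: a² + 3a + 13 = 121 = 11 × 11, composite.
Hence a = 9 is a counterexample.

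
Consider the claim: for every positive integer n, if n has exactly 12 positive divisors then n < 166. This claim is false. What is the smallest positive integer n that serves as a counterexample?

Check each positive integer n in order until n has exactly 12 positive divisors but the claim fails.
For n = 60, 72, 84, 90, …, 150, 156, 160 the conclusion holds.
n = 198: τ(198) = 12; 198 ≥ 166.

n = 198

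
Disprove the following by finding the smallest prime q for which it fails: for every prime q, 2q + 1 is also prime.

Check each prime q in order until 2q + 1 is not prime.
q = 2: 2q + 1 = 5, prime.
q = 3: 2q + 1 = 7, prime.
q = 5: 2q + 1 = 11, prime.
q = 7: 2q + 1 = 15 = 3 × 5, not prime.

q = 7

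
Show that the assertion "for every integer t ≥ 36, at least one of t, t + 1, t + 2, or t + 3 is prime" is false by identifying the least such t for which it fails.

We need the least integer t ≥ 36 for which t, t + 1, t + 2, t + 3 are all composite.
For t = 36, 37, 38, 39, …, 45, 46, 47 the conclusion holds.
t = 48: 48 = 2 × 24; 49 = 7 × 7; 50 = 2 × 25; 51 = 3 × 17 — all composite.

t = 48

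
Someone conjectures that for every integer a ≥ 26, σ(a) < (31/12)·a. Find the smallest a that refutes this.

a = 48

Check each integer a ≥ 26 in order until the claim fails.
For a = 26, 27, 28, 29, …, 45, 46, 47 the conclusion holds.
a = 48: σ(48) = 124; 124 ≥ 124.
Hence a = 48 is a counterexample.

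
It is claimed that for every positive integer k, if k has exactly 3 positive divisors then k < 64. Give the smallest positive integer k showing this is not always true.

The first 4 eligible values, up to k = 49, all satisfy the conclusion.
k = 121: τ(121) = 3; 121 ≥ 64.
So k = 121 is the smallest counterexample.

k = 121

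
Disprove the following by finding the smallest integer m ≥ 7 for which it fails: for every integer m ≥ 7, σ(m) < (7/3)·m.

Check each integer m ≥ 7 in order until the claim fails.
The first 5 eligible values, up to m = 11, all satisfy the conclusion.
m = 12: σ(12) = 28; 28 ≥ 28.
Hence m = 12 is a counterexample.

m = 12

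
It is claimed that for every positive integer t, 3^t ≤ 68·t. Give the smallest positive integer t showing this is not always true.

For t = 1, 2, 3, 4, 5 the conclusion holds.
t = 6: 3^t = 729 and 68·t = 408, so 729 > 408.

t = 6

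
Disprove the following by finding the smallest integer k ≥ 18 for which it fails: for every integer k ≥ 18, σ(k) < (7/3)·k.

k = 24

A counterexample is any integer k ≥ 18 such that the claim fails; we check each in order.
The first 6 eligible values, up to k = 23, all satisfy the conclusion.
k = 24: σ(24) = 60; 60 ≥ 56.
So k = 24 is the smallest counterexample.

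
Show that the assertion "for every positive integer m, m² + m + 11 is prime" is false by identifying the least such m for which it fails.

We need the least positive integer m for which m² + m + 11 is not prime.
The first 9 eligible values, up to m = 9, all satisfy the conclusion.
m = 10: m² + m + 11 = 121 = 11 × 11, composite.
Thus m = 10 disproves the claim, and no smaller m works.

m = 10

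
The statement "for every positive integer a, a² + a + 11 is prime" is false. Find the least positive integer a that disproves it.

We need the least positive integer a for which a² + a + 11 is not prime.
For a = 1, 2, 3, 4, 5, 6, 7, 8, 9 the conclusion holds.
a = 10: a² + a + 11 = 121 = 11 × 11, composite.

a = 10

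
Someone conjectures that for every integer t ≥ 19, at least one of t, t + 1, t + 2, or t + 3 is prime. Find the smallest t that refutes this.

t = 24

Check each integer t ≥ 19 in order until t, t + 1, t + 2, t + 3 are all composite.
For t = 19, 20, 21, 22, 23 the conclusion holds.
t = 24: 24 = 2 × 12; 25 = 5 × 5; 26 = 2 × 13; 27 = 3 × 9 — all composite.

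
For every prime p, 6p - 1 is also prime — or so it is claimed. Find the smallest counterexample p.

Check each prime p in order until 6p - 1 is not prime.
The first 4 eligible values, up to p = 7, all satisfy the conclusion.
p = 11: 6p - 1 = 65 = 5 × 13, not prime.

p = 11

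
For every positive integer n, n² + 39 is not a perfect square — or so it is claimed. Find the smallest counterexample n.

n = 5

For n = 1, 2, 3, 4 the conclusion holds.
n = 5: 5² + 39 = 64 = 8², a perfect square.
Hence n = 5 is a counterexample.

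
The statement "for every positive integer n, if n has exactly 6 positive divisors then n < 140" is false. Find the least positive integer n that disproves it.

n = 147

We need the least positive integer n for which n has exactly 6 positive divisors but the claim fails.
For n = 12, 18, 20, 28, …, 116, 117, 124 the conclusion holds.
n = 147: τ(147) = 6; 147 ≥ 140.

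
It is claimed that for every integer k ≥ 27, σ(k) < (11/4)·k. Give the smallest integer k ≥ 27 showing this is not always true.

Check each integer k ≥ 27 in order until the claim fails.
For k = 27, 28, 29, 30, …, 57, 58, 59 the conclusion holds.
k = 60: σ(60) = 168; 168 ≥ 165.
Thus k = 60 disproves the claim, and no smaller k works.

k = 60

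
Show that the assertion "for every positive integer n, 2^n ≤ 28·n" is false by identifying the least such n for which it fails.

n = 8

A counterexample is any positive integer n such that 2^n > 28·n; we check each in order.
For n = 1, 2, 3, 4, 5, 6, 7 the conclusion holds.
n = 8: 2^n = 256 and 28·n = 224, so 256 > 224.
Hence n = 8 is a counterexample.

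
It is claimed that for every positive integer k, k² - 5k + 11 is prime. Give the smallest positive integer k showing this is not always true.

k = 7

A counterexample is any positive integer k such that k² - 5k + 11 is not prime; we check each in order.
k = 1: k² - 5k + 11 = 7, prime.
k = 2: k² - 5k + 11 = 5, prime.
k = 3: k² - 5k + 11 = 5, prime.
k = 4: k² - 5k + 11 = 7, prime.
k = 5: k² - 5k + 11 = 11, prime.
k = 6: k² - 5k + 11 = 17, prime.
k = 7: k² - 5k + 11 = 25 = 5 × 5, composite.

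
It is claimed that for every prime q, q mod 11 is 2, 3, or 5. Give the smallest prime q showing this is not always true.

Check each prime q in order until the claim fails.
For q = 2, 3, 5 the conclusion holds.
q = 7: 7 mod 11 = 7 — not in {2, 3, 5}.
Hence q = 7 is a counterexample.

q = 7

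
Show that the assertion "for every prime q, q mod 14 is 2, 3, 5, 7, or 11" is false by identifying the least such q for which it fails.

q = 13

A counterexample is any prime q such that the claim fails; we check each in order.
q = 2: 2 mod 14 = 2.
q = 3: 3 mod 14 = 3.
q = 5: 5 mod 14 = 5.
q = 7: 7 mod 14 = 7.
q = 11: 11 mod 14 = 11.
q = 13: 13 mod 14 = 13 — not in {2, 3, 5, 7, 11}.
So q = 13 is the smallest counterexample.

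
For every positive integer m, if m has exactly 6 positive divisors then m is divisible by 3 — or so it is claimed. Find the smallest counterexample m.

m = 20

We need the least positive integer m for which m has exactly 6 positive divisors but m is not divisible by 3.
For m = 12, 18 the conclusion holds.
m = 20: τ(20) = 6; 20 mod 3 = 2.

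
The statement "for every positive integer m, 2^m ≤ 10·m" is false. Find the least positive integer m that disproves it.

Check each positive integer m in order until 2^m > 10·m.
For m = 1, 2, 3, 4, 5 the conclusion holds.
m = 6: 2^m = 64 and 10·m = 60, so 64 > 60.

m = 6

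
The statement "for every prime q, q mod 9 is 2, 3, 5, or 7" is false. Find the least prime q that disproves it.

q = 13

A counterexample is any prime q such that the claim fails; we check each in order.
The first 5 eligible values, up to q = 11, all satisfy the conclusion.
q = 13: 13 mod 9 = 4 — not in {2, 3, 5, 7}.
So q = 13 is the smallest counterexample.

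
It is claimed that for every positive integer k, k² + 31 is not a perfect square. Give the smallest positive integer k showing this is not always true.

For k = 1, 2, 3, 4, …, 12, 13, 14 the conclusion holds.
k = 15: 15² + 31 = 256 = 16², a perfect square.

k = 15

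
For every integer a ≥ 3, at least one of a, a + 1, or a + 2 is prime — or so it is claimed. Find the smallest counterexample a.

a = 8

We need the least integer a ≥ 3 for which a, a + 1, a + 2 are all composite.
For a = 3, 4, 5, 6, 7 the conclusion holds.
a = 8: 8 = 2 × 4; 9 = 3 × 3; 10 = 2 × 5 — all composite.
Thus a = 8 disproves the claim, and no smaller a works.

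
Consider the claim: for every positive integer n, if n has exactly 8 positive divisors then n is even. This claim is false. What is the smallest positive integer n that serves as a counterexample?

The first 12 eligible values, up to n = 104, all satisfy the conclusion.
n = 105: divisors of 105: 1, 3, 5, 7, 15, 21, 35, 105; 105 is odd.

n = 105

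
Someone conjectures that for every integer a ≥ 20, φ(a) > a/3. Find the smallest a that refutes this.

a = 20: φ(20) = 8 and 20/3 = 20/3, so φ(20) > 20/3.
a = 21: φ(21) = 12 and 21/3 = 7, so φ(21) > 21/3.
a = 22: φ(22) = 10 and 22/3 = 22/3, so φ(22) > 22/3.
a = 23: φ(23) = 22 and 23/3 = 23/3, so φ(23) > 23/3.
a = 24: φ(24) = 8 and 24/3 = 8, so φ(24) ≤ 24/3.

a = 24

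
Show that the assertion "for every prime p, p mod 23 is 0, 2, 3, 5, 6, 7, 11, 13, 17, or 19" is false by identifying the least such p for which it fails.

A counterexample is any prime p such that the claim fails; we check each in order.
For p = 2, 3, 5, 7, 11, 13, 17, 19, 23, 29 the conclusion holds.
p = 31: 31 mod 23 = 8 — not in {0, 2, 3, 5, 6, 7, 11, 13, 17, 19}.

p = 31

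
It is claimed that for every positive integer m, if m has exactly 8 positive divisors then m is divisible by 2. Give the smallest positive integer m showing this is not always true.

We need the least positive integer m for which m has exactly 8 positive divisors but m is not divisible by 2.
For m = 24, 30, 40, 42, …, 88, 102, 104 the conclusion holds.
m = 105: τ(105) = 8; 105 mod 2 = 1.

m = 105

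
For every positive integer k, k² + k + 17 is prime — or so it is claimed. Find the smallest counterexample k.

Check each positive integer k in order until k² + k + 17 is not prime.
The first 15 eligible values, up to k = 15, all satisfy the conclusion.
k = 16: k² + k + 17 = 289 = 17 × 17, composite.

k = 16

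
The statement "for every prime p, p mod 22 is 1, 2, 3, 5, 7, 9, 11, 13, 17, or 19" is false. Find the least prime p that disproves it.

p = 37

Check each prime p in order until the claim fails.
For p = 2, 3, 5, 7, …, 23, 29, 31 the conclusion holds.
p = 37: 37 mod 22 = 15 — not in {1, 2, 3, 5, 7, 9, 11, 13, 17, 19}.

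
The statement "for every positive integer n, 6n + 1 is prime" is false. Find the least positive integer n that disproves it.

n = 4

For n = 1, 2, 3 the conclusion holds.
n = 4: 6n + 1 = 25 = 5 × 5, composite.
So n = 4 is the smallest counterexample.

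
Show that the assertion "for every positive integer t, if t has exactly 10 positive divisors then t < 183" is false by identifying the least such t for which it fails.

t = 208

Check each positive integer t in order until t has exactly 10 positive divisors but the claim fails.
t = 48: τ(48) = 10; 48 < 183.
t = 80: τ(80) = 10; 80 < 183.
t = 112: τ(112) = 10; 112 < 183.
t = 162: τ(162) = 10; 162 < 183.
t = 176: τ(176) = 10; 176 < 183.
t = 208: τ(208) = 10; 208 ≥ 183.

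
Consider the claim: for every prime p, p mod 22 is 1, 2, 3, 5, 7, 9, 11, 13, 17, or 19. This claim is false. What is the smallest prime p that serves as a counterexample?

p = 37

We need the least prime p for which the claim fails.
For p = 2, 3, 5, 7, …, 23, 29, 31 the conclusion holds.
p = 37: 37 mod 22 = 15 — not in {1, 2, 3, 5, 7, 9, 11, 13, 17, 19}.
Thus p = 37 disproves the claim, and no smaller p works.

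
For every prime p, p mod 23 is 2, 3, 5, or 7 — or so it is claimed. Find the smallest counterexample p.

p = 11

The first 4 eligible values, up to p = 7, all satisfy the conclusion.
p = 11: 11 mod 23 = 11 — not in {2, 3, 5, 7}.
Hence p = 11 is a counterexample.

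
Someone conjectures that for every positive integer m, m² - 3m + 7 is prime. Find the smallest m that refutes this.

m = 6

Check each positive integer m in order until m² - 3m + 7 is not prime.
For m = 1, 2, 3, 4, 5 the conclusion holds.
m = 6: m² - 3m + 7 = 25 = 5 × 5, composite.
Hence m = 6 is a counterexample.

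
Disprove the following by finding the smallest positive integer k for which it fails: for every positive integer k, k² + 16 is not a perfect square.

A counterexample is any positive integer k such that k² + 16 is a perfect square; we check each in order.
For k = 1, 2 the conclusion holds.
k = 3: 3² + 16 = 25 = 5², a perfect square.

k = 3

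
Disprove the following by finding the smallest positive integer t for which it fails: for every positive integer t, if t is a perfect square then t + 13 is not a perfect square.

The first 5 eligible values, up to t = 25, all satisfy the conclusion.
t = 36: 36 = 6² and 36 + 13 = 49 = 7².
Hence t = 36 is a counterexample.

t = 36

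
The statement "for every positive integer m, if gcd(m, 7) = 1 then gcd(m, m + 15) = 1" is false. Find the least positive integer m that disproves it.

For m = 1, 2 the conclusion holds.
m = 3: gcd(3, 18) = 3.

m = 3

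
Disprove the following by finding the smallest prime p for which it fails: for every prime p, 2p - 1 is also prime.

We need the least prime p for which 2p - 1 is not prime.
p = 2: 2p - 1 = 3, prime.
p = 3: 2p - 1 = 5, prime.
p = 5: 2p - 1 = 9 = 3 × 3, not prime.

p = 5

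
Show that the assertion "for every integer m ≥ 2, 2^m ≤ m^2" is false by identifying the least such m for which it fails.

m = 2: 2^m = 4 and m^2 = 4, so 4 ≤ 4.
m = 3: 2^m = 8 and m^2 = 9, so 8 ≤ 9.
m = 4: 2^m = 16 and m^2 = 16, so 16 ≤ 16.
m = 5: 2^m = 32 and m^2 = 25, so 32 > 25.
Thus m = 5 disproves the claim, and no smaller m works.

m = 5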